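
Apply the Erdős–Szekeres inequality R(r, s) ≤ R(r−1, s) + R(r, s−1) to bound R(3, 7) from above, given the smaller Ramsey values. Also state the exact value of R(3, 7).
R(3, 7) ≤ R(2, 7) + R(3, 6) = 7 + 18 = 25; exact value R(3, 7) = 23.

The Erdős–Szekeres recurrence R(r, s) ≤ R(r−1, s) + R(r, s−1) applied to (r, s) = (3, 7) gives
  R(3, 7) ≤ R(2, 7) + R(3, 6) = 7 + 18 = 25.
(Recall R(2, k) = k and R is symmetric.) The recurrence is not tight here (it gives 25, but the exact value is R(3, 7) = 23); the tight upper bound requires a sharper argument than the simple recurrence, combined with a lower-bound construction on K_{22}.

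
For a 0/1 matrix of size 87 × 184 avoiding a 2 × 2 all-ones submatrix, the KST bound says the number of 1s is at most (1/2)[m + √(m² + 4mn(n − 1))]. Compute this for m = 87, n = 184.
z(87, 184; 2, 2) ≤ (1/2)[87 + √(87² + 4·87·184·183)] = (1/2)[87 + √11725425] = 1755.6204

Kővári–Sós–Turán: let r_1, ..., r_87 be the row sums and z = Σ r_i the total number of 1s. Each pair of columns can share at most one row with both entries 1 (else a 2×2 all-ones block appears), so Σ_i C(r_i, 2) ≤ C(184, 2) = 16836. By convexity Σ_i C(r_i, 2) ≥ 87·C(z/87, 2) = z(z − 87)/(2·87), giving z² − 87z − 87·184·183 ≤ 0 and hence z ≤ (1/2)[87 + √(7569 + 4·2929464)] = (1/2)[87 + √11725425] ≈ (1/2)(87 + 3424.2408) = 1755.6204.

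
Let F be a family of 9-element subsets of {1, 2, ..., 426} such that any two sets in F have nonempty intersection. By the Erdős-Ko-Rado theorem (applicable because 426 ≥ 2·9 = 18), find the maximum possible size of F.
max |F| = C(425, 8) = 24706360410663525

The Erdős-Ko-Rado theorem states: for n ≥ 2k, an intersecting family of k-subsets of an n-element set has size at most C(n − 1, k − 1), with equality for 'star' families {A ⊆ [n] : |A| = k, i ∈ A} (fix an element i). For n = 426, k = 9: C(425, 8) = 24706360410663525.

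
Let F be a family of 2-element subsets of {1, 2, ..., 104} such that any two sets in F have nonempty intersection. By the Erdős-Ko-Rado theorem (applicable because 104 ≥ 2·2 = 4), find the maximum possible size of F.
max |F| = C(103, 1) = 103

Erdős-Ko-Rado (1961): when n ≥ 2k, max |F| = C(n−1, k−1). The bound is attained by the star {A : i ∈ A} for any fixed i ∈ [n]. Here C(104−1, 2−1) = C(103, 1) = 103.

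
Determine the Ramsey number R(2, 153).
R(2, 153) = 153

R(2, k) = k for all k ≥ 2: in a 2-colouring of K_k, either some edge is red (a red K_2) or all edges are blue (a blue K_k). And K_{152} coloured all-blue has no blue K_153, so R(2, 153) > 152. Hence R(2, 153) = 153.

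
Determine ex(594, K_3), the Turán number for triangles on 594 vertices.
ex(594, K_3) = ⌊594^2/4⌋ = 88209

Mantel (1907): a triangle-free graph on n vertices has at most ⌊n^2/4⌋ edges, with equality for the complete bipartite graph K_{⌊n/2⌋, ⌈n/2⌉}. For n = 594: ⌊594^2/4⌋ = ⌊352836/4⌋ = 88209. The extremal graph is K_{297, 297}, which has 297·297 = 88209 edges.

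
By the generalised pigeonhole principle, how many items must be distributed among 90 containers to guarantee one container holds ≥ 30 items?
n = (30 − 1)·90 + 1 = 2611

By the generalised pigeonhole principle, to guarantee some box contains ≥ r objects we need more than (r − 1) · k objects total. Threshold: n = (r − 1) · k + 1. With r = 30 and k = 90: n = 29 · 90 + 1 = 2610 + 1 = 2611. For n = 2610 = 29 · 90, we can put exactly 29 objects in every box, avoiding 30 in any single one — so 2611 is tight.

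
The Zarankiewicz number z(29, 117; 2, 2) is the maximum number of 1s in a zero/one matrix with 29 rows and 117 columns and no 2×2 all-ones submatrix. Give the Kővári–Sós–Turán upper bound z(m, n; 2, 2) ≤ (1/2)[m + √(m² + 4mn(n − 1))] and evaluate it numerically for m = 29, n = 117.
z(29, 117; 2, 2) ≤ (1/2)[29 + √(29² + 4·29·117·116)] = (1/2)[29 + √1575193] = 642.0335

Kővári–Sós–Turán: let r_1, ..., r_29 be the row sums and z = Σ r_i the total number of 1s. Each pair of columns can share at most one row with both entries 1 (else a 2×2 all-ones block appears), so Σ_i C(r_i, 2) ≤ C(117, 2) = 6786. By convexity Σ_i C(r_i, 2) ≥ 29·C(z/29, 2) = z(z − 29)/(2·29), giving z² − 29z − 29·117·116 ≤ 0 and hence z ≤ (1/2)[29 + √(841 + 4·393588)] = (1/2)[29 + √1575193] ≈ (1/2)(29 + 1255.0669) = 642.0335.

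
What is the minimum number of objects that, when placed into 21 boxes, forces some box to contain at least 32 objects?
n = (32 − 1)·21 + 1 = 652

By the generalised pigeonhole principle, to guarantee some box contains ≥ r objects we need more than (r − 1) · k objects total. Threshold: n = (r − 1) · k + 1. With r = 32 and k = 21: n = 31 · 21 + 1 = 651 + 1 = 652. For n = 651 = 31 · 21, we can put exactly 31 objects in every box, avoiding 32 in any single one — so 652 is tight.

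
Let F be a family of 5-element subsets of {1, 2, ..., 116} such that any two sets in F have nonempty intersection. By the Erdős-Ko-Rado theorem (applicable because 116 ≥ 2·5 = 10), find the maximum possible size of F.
max |F| = C(115, 4) = 6913340

Erdős-Ko-Rado (1961): when n ≥ 2k, max |F| = C(n−1, k−1). The bound is attained by the star {A : i ∈ A} for any fixed i ∈ [n]. Here C(116−1, 5−1) = C(115, 4) = 6913340.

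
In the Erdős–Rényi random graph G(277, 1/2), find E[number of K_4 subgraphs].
E[# K_4] = C(277, 4) · (1/2)^C(4, 2) = 240027425 / 2^6 = 3750428.515625

For each 4-subset S of vertices (there are C(277, 4) = 240027425 such S), let X_S = 1 if S induces a K_4 (all C(4, 2) = 6 edges present). Then P(X_S = 1) = (1/2)^6 = 1/64. By linearity of expectation, E[# K_4] = C(277, 4) · (1/2)^6 = 240027425 / 64 = 3750428.515625.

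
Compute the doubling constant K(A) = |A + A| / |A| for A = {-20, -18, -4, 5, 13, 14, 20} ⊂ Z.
K = |A + A| / |A| = 27/7

Enumerate A + A = {a + b : a, b ∈ A}. With |A| = 7, there are |A|^2 = 49 ordered sum pairs; collecting distinct values, A + A = {-40, -38, -36, -24, -22, -15, -13, -8, -7, -6, -5, -4, 0, 1, 2, 9, 10, 16, 18, 19, 25, 26, 27, 28, 33, 34, 40}, so |A + A| = 27. Thus K = 27/7. For comparison, the minimum possible |A + A| over all 7-element sets is 2·7 − 1 = 13 (so min K = 13/7), attained only by arithmetic progressions.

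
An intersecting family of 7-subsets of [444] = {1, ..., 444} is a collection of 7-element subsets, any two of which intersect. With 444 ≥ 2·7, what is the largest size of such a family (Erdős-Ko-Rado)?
max |F| = C(443, 6) = 10146666724194

Erdős-Ko-Rado (1961): when n ≥ 2k, max |F| = C(n−1, k−1). The bound is attained by the star {A : i ∈ A} for any fixed i ∈ [n]. Here C(444−1, 7−1) = C(443, 6) = 10146666724194.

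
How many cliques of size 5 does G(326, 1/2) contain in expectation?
E[# K_5] = C(326, 5) · (1/2)^C(5, 2) = 29752476390 / 2^10 = 14876238195/512 ≈ 29055152.724609

For each 5-subset S of vertices (there are C(326, 5) = 29752476390 such S), let X_S = 1 if S induces a K_5 (all C(5, 2) = 10 edges present). Then P(X_S = 1) = (1/2)^10 = 1/1024. By linearity of expectation, E[# K_5] = C(326, 5) · (1/2)^10 = 29752476390 / 1024 = 14876238195/512 ≈ 29055152.724609.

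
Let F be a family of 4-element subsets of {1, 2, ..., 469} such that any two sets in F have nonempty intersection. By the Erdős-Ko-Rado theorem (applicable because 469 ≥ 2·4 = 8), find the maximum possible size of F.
max |F| = C(468, 3) = 16974516

The Erdős-Ko-Rado theorem states: for n ≥ 2k, an intersecting family of k-subsets of an n-element set has size at most C(n − 1, k − 1), with equality for 'star' families {A ⊆ [n] : |A| = k, i ∈ A} (fix an element i). For n = 469, k = 4: C(468, 3) = 16974516.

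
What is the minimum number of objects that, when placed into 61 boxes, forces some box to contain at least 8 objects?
n = (8 − 1)·61 + 1 = 428

By the generalised pigeonhole principle, to guarantee some box contains ≥ r objects we need more than (r − 1) · k objects total. Threshold: n = (r − 1) · k + 1. With r = 8 and k = 61: n = 7 · 61 + 1 = 427 + 1 = 428. For n = 427 = 7 · 61, we can put exactly 7 objects in every box, avoiding 8 in any single one — so 428 is tight.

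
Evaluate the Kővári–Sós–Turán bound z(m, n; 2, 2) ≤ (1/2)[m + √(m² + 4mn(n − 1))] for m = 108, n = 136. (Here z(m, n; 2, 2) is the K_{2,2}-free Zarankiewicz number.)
z(108, 136; 2, 2) ≤ (1/2)[108 + √(108² + 4·108·136·135)] = (1/2)[108 + √7943184] = 1463.1827

Kővári–Sós–Turán: let r_1, ..., r_108 be the row sums and z = Σ r_i the total number of 1s. Each pair of columns can share at most one row with both entries 1 (else a 2×2 all-ones block appears), so Σ_i C(r_i, 2) ≤ C(136, 2) = 9180. By convexity Σ_i C(r_i, 2) ≥ 108·C(z/108, 2) = z(z − 108)/(2·108), giving z² − 108z − 108·136·135 ≤ 0 and hence z ≤ (1/2)[108 + √(11664 + 4·1982880)] = (1/2)[108 + √7943184] ≈ (1/2)(108 + 2818.3655) = 1463.1827.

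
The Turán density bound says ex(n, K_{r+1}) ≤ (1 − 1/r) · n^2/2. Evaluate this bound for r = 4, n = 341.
Turán density bound = (3/4) · 341^2/2 = 348843/8 ≈ 43605.375

Turán's theorem: ex(n, K_{r+1}) is achieved by the complete r-partite Turán graph T(n, r) with parts as balanced as possible, and is at most (1 − 1/r) · n^2/2. For r = 4, n = 341: the density bound is (3/4) · 116281/2 = 348843/8 ≈ 43605.375. The integer-valued extremum is e(T(341, 4)) = 43605, which is strictly less than the density bound 348843/8 since 4 ∤ 341 (the parts of T(341, 4) cannot all be equal).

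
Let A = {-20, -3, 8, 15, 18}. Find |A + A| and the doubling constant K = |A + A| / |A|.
K = |A + A| / |A| = 15/5 = 3

Enumerate A + A = {a + b : a, b ∈ A}. With |A| = 5, there are |A|^2 = 25 ordered sum pairs; collecting distinct values, A + A = {-40, -23, -12, -6, -5, -2, 5, 12, 15, 16, 23, 26, 30, 33, 36}, so |A + A| = 15. Thus K = 15/5 = 3. For comparison, the minimum possible |A + A| over all 5-element sets is 2·5 − 1 = 9 (so min K = 9/5), attained only by arithmetic progressions.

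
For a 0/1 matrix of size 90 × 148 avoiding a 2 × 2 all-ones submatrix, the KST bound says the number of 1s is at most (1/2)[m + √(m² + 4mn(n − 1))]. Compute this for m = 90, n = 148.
z(90, 148; 2, 2) ≤ (1/2)[90 + √(90² + 4·90·148·147)] = (1/2)[90 + √7840260] = 1445.0232

Kővári–Sós–Turán: let r_1, ..., r_90 be the row sums and z = Σ r_i the total number of 1s. Each pair of columns can share at most one row with both entries 1 (else a 2×2 all-ones block appears), so Σ_i C(r_i, 2) ≤ C(148, 2) = 10878. By convexity Σ_i C(r_i, 2) ≥ 90·C(z/90, 2) = z(z − 90)/(2·90), giving z² − 90z − 90·148·147 ≤ 0 and hence z ≤ (1/2)[90 + √(8100 + 4·1958040)] = (1/2)[90 + √7840260] ≈ (1/2)(90 + 2800.0464) = 1445.0232.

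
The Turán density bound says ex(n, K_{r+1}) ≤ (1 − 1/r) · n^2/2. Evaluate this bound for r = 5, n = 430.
Turán density bound = (4/5) · 430^2/2 = 73960

Turán's theorem: ex(n, K_{r+1}) is achieved by the complete r-partite Turán graph T(n, r) with parts as balanced as possible, and is at most (1 − 1/r) · n^2/2. For r = 5, n = 430: the density bound is (4/5) · 184900/2 = 73960. Since 5 ∣ 430, the Turán graph T(430, 5) has parts of equal size 86, and its edge count e(T(430, 5)) = 73960 attains the density bound exactly.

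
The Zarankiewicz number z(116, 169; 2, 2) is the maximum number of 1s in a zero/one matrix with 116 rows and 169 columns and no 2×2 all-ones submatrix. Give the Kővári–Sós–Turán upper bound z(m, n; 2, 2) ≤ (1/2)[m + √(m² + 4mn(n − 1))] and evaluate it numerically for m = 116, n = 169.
z(116, 169; 2, 2) ≤ (1/2)[116 + √(116² + 4·116·169·168)] = (1/2)[116 + √13187344] = 1873.7191

Kővári–Sós–Turán: let r_1, ..., r_116 be the row sums and z = Σ r_i the total number of 1s. Each pair of columns can share at most one row with both entries 1 (else a 2×2 all-ones block appears), so Σ_i C(r_i, 2) ≤ C(169, 2) = 14196. By convexity Σ_i C(r_i, 2) ≥ 116·C(z/116, 2) = z(z − 116)/(2·116), giving z² − 116z − 116·169·168 ≤ 0 and hence z ≤ (1/2)[116 + √(13456 + 4·3293472)] = (1/2)[116 + √13187344] ≈ (1/2)(116 + 3631.4383) = 1873.7191.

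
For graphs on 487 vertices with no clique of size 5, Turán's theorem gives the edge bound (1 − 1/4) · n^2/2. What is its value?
Turán density bound = (3/4) · 487^2/2 = 711507/8 ≈ 88938.375

Turán's theorem: ex(n, K_{r+1}) is achieved by the complete r-partite Turán graph T(n, r) with parts as balanced as possible, and is at most (1 − 1/r) · n^2/2. For r = 4, n = 487: the density bound is (3/4) · 237169/2 = 711507/8 ≈ 88938.375. The integer-valued extremum is e(T(487, 4)) = 88938, which is strictly less than the density bound 711507/8 since 4 ∤ 487 (the parts of T(487, 4) cannot all be equal).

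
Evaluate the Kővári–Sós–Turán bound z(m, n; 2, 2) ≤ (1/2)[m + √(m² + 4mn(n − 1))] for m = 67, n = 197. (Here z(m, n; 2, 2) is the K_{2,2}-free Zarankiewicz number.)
z(67, 197; 2, 2) ≤ (1/2)[67 + √(67² + 4·67·197·196)] = (1/2)[67 + √10352505] = 1642.2654

Kővári–Sós–Turán: let r_1, ..., r_67 be the row sums and z = Σ r_i the total number of 1s. Each pair of columns can share at most one row with both entries 1 (else a 2×2 all-ones block appears), so Σ_i C(r_i, 2) ≤ C(197, 2) = 19306. By convexity Σ_i C(r_i, 2) ≥ 67·C(z/67, 2) = z(z − 67)/(2·67), giving z² − 67z − 67·197·196 ≤ 0 and hence z ≤ (1/2)[67 + √(4489 + 4·2587004)] = (1/2)[67 + √10352505] ≈ (1/2)(67 + 3217.5309) = 1642.2654.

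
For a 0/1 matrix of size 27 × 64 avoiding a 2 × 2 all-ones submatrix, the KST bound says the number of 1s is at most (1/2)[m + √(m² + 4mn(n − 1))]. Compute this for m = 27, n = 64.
z(27, 64; 2, 2) ≤ (1/2)[27 + √(27² + 4·27·64·63)] = (1/2)[27 + √436185] = 343.7215

Kővári–Sós–Turán: let r_1, ..., r_27 be the row sums and z = Σ r_i the total number of 1s. Each pair of columns can share at most one row with both entries 1 (else a 2×2 all-ones block appears), so Σ_i C(r_i, 2) ≤ C(64, 2) = 2016. By convexity Σ_i C(r_i, 2) ≥ 27·C(z/27, 2) = z(z − 27)/(2·27), giving z² − 27z − 27·64·63 ≤ 0 and hence z ≤ (1/2)[27 + √(729 + 4·108864)] = (1/2)[27 + √436185] ≈ (1/2)(27 + 660.443) = 343.7215.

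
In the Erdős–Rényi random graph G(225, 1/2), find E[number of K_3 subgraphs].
E[# K_3] = C(225, 3) · (1/2)^C(3, 2) = 1873200 / 2^3 = 234150

For each 3-subset S of vertices (there are C(225, 3) = 1873200 such S), let X_S = 1 if S induces a K_3 (all C(3, 2) = 3 edges present). Then P(X_S = 1) = (1/2)^3 = 1/8. By linearity of expectation, E[# K_3] = C(225, 3) · (1/2)^3 = 1873200 / 8 = 234150.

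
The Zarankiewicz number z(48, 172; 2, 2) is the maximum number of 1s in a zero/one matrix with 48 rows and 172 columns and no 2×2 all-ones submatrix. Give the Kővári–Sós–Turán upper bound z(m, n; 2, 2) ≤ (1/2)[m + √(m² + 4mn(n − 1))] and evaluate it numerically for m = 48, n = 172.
z(48, 172; 2, 2) ≤ (1/2)[48 + √(48² + 4·48·172·171)] = (1/2)[48 + √5649408] = 1212.4242

Kővári–Sós–Turán: let r_1, ..., r_48 be the row sums and z = Σ r_i the total number of 1s. Each pair of columns can share at most one row with both entries 1 (else a 2×2 all-ones block appears), so Σ_i C(r_i, 2) ≤ C(172, 2) = 14706. By convexity Σ_i C(r_i, 2) ≥ 48·C(z/48, 2) = z(z − 48)/(2·48), giving z² − 48z − 48·172·171 ≤ 0 and hence z ≤ (1/2)[48 + √(2304 + 4·1411776)] = (1/2)[48 + √5649408] ≈ (1/2)(48 + 2376.8483) = 1212.4242.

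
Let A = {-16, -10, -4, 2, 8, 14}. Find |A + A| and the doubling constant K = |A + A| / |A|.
K = |A + A| / |A| = 11/6

Enumerate A + A = {a + b : a, b ∈ A}. With |A| = 6, there are |A|^2 = 36 ordered sum pairs; collecting distinct values, A + A = {-32, -26, -20, -14, -8, -2, 4, 10, 16, 22, 28}, so |A + A| = 11. Thus K = 11/6. Here |A + A| = 2|A| − 1 = 11, the minimum possible — so K = 11/6 is minimal, which holds iff A is an arithmetic progression.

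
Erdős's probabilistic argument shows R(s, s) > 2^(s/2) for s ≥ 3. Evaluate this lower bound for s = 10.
2^(10/2) = 32; so R(10, 10) > 32

Colour each edge of K_n uniformly at random with red/blue. The expected number of monochromatic K_10 is C(n, 10) · 2 · 2^(−C(10,2)). If C(n, 10) · 2^(1 − C(10,2)) < 1, then with positive probability no monochromatic K_10 exists, so R(10, 10) > n. The standard estimate C(n, 10) ≤ n^10/10! shows this inequality holds whenever n ≤ 2^(10/2) (since 10! · 2^(C(10,2) − 1) > 2^(10^2/2) ≥ n^10). Hence R(10, 10) > 2^(10/2) = 32.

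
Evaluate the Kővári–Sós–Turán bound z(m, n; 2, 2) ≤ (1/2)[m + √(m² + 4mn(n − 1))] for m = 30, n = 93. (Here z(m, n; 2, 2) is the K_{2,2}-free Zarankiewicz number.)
z(30, 93; 2, 2) ≤ (1/2)[30 + √(30² + 4·30·93·92)] = (1/2)[30 + √1027620] = 521.858

Kővári–Sós–Turán: let r_1, ..., r_30 be the row sums and z = Σ r_i the total number of 1s. Each pair of columns can share at most one row with both entries 1 (else a 2×2 all-ones block appears), so Σ_i C(r_i, 2) ≤ C(93, 2) = 4278. By convexity Σ_i C(r_i, 2) ≥ 30·C(z/30, 2) = z(z − 30)/(2·30), giving z² − 30z − 30·93·92 ≤ 0 and hence z ≤ (1/2)[30 + √(900 + 4·256680)] = (1/2)[30 + √1027620] ≈ (1/2)(30 + 1013.7159) = 521.858.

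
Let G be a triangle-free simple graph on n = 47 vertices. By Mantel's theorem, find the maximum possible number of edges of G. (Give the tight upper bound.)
ex(47, K_3) = ⌊47^2/4⌋ = 552

Mantel (1907): a triangle-free graph on n vertices has at most ⌊n^2/4⌋ edges, with equality for the complete bipartite graph K_{⌊n/2⌋, ⌈n/2⌉}. For n = 47: ⌊47^2/4⌋ = ⌊2209/4⌋ = 552. The extremal graph is K_{23, 24}, which has 23·24 = 552 edges.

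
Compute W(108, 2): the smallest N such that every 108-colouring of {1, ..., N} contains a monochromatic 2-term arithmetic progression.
W(108, 2) = 108 + 1 = 109

A 2-term AP is any pair of integers, so a monochromatic 2-AP exists iff some colour is used at least twice. With 108 colours, the colouring i ↦ i on {1, ..., 108} uses each colour once, avoiding any monochromatic pair, so W(108, 2) > 108. For {1, ..., 109}, pigeonhole forces two integers of the same colour, which form a monochromatic 2-AP. Hence W(108, 2) = 109.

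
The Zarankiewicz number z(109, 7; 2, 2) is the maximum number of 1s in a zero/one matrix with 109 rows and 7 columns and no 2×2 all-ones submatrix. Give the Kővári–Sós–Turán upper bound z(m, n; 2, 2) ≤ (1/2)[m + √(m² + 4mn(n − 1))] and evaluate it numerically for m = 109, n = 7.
z(109, 7; 2, 2) ≤ (1/2)[109 + √(109² + 4·109·7·6)] = (1/2)[109 + √30193] = 141.3807

Kővári–Sós–Turán: let r_1, ..., r_109 be the row sums and z = Σ r_i the total number of 1s. Each pair of columns can share at most one row with both entries 1 (else a 2×2 all-ones block appears), so Σ_i C(r_i, 2) ≤ C(7, 2) = 21. By convexity Σ_i C(r_i, 2) ≥ 109·C(z/109, 2) = z(z − 109)/(2·109), giving z² − 109z − 109·7·6 ≤ 0 and hence z ≤ (1/2)[109 + √(11881 + 4·4578)] = (1/2)[109 + √30193] ≈ (1/2)(109 + 173.7613) = 141.3807.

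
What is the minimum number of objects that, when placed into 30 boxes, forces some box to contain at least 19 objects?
n = (19 − 1)·30 + 1 = 541

By the generalised pigeonhole principle, to guarantee some box contains ≥ r objects we need more than (r − 1) · k objects total. Threshold: n = (r − 1) · k + 1. With r = 19 and k = 30: n = 18 · 30 + 1 = 540 + 1 = 541. For n = 540 = 18 · 30, we can put exactly 18 objects in every box, avoiding 19 in any single one — so 541 is tight.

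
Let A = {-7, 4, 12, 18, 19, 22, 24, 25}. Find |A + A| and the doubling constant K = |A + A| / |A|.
K = |A + A| / |A| = 32/8 = 4

Enumerate A + A = {a + b : a, b ∈ A}. With |A| = 8, there are |A|^2 = 64 ordered sum pairs; collecting distinct values, A + A = {-14, -3, 5, 8, 11, 12, 15, 16, 17, 18, 22, 23, 24, 26, 28, 29, 30, 31, 34, 36, 37, 38, 40, 41, 42, 43, 44, 46, 47, 48, 49, 50}, so |A + A| = 32. Thus K = 32/8 = 4. For comparison, the minimum possible |A + A| over all 8-element sets is 2·8 − 1 = 15 (so min K = 15/8), attained only by arithmetic progressions.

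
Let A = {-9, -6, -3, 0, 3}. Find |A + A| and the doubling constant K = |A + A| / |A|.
K = |A + A| / |A| = 9/5

Enumerate A + A = {a + b : a, b ∈ A}. With |A| = 5, there are |A|^2 = 25 ordered sum pairs; collecting distinct values, A + A = {-18, -15, -12, -9, -6, -3, 0, 3, 6}, so |A + A| = 9. Thus K = 9/5. Here |A + A| = 2|A| − 1 = 9, the minimum possible — so K = 9/5 is minimal, which holds iff A is an arithmetic progression.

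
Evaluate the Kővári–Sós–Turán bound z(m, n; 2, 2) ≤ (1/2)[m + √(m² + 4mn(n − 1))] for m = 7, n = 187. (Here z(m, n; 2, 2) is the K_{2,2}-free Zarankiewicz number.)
z(7, 187; 2, 2) ≤ (1/2)[7 + √(7² + 4·7·187·186)] = (1/2)[7 + √973945] = 496.9433

Kővári–Sós–Turán: let r_1, ..., r_7 be the row sums and z = Σ r_i the total number of 1s. Each pair of columns can share at most one row with both entries 1 (else a 2×2 all-ones block appears), so Σ_i C(r_i, 2) ≤ C(187, 2) = 17391. By convexity Σ_i C(r_i, 2) ≥ 7·C(z/7, 2) = z(z − 7)/(2·7), giving z² − 7z − 7·187·186 ≤ 0 and hence z ≤ (1/2)[7 + √(49 + 4·243474)] = (1/2)[7 + √973945] ≈ (1/2)(7 + 986.8865) = 496.9433.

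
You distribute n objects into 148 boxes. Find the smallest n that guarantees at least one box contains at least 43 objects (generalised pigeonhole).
n = (43 − 1)·148 + 1 = 6217

By the generalised pigeonhole principle, to guarantee some box contains ≥ r objects we need more than (r − 1) · k objects total. Threshold: n = (r − 1) · k + 1. With r = 43 and k = 148: n = 42 · 148 + 1 = 6216 + 1 = 6217. For n = 6216 = 42 · 148, we can put exactly 42 objects in every box, avoiding 43 in any single one — so 6217 is tight.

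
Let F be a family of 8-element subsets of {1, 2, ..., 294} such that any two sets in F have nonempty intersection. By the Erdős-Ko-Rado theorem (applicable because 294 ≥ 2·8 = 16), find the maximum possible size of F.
max |F| = C(293, 7) = 34220247753264

The Erdős-Ko-Rado theorem states: for n ≥ 2k, an intersecting family of k-subsets of an n-element set has size at most C(n − 1, k − 1), with equality for 'star' families {A ⊆ [n] : |A| = k, i ∈ A} (fix an element i). For n = 294, k = 8: C(293, 7) = 34220247753264.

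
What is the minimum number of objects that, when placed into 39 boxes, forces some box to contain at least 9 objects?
n = (9 − 1)·39 + 1 = 313

By the generalised pigeonhole principle, to guarantee some box contains ≥ r objects we need more than (r − 1) · k objects total. Threshold: n = (r − 1) · k + 1. With r = 9 and k = 39: n = 8 · 39 + 1 = 312 + 1 = 313. For n = 312 = 8 · 39, we can put exactly 8 objects in every box, avoiding 9 in any single one — so 313 is tight.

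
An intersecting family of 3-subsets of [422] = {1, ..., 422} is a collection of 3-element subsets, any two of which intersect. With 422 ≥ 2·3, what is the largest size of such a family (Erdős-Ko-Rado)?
max |F| = C(421, 2) = 88410

The Erdős-Ko-Rado theorem states: for n ≥ 2k, an intersecting family of k-subsets of an n-element set has size at most C(n − 1, k − 1), with equality for 'star' families {A ⊆ [n] : |A| = k, i ∈ A} (fix an element i). For n = 422, k = 3: C(421, 2) = 88410.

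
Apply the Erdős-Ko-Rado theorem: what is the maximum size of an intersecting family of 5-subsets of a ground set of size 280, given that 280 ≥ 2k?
max |F| = C(279, 4) = 247073751

Erdős-Ko-Rado (1961): when n ≥ 2k, max |F| = C(n−1, k−1). The bound is attained by the star {A : i ∈ A} for any fixed i ∈ [n]. Here C(280−1, 5−1) = C(279, 4) = 247073751.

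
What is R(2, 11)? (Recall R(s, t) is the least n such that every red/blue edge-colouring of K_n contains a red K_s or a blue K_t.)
R(2, 11) = 11

R(2, k) = k for all k ≥ 2: in a 2-colouring of K_k, either some edge is red (a red K_2) or all edges are blue (a blue K_k). And K_{10} coloured all-blue has no blue K_11, so R(2, 11) > 10. Hence R(2, 11) = 11.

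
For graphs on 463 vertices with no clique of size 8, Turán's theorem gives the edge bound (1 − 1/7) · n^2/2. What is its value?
Turán density bound = (6/7) · 463^2/2 = 643107/7 ≈ 91872.4286

Turán's theorem: ex(n, K_{r+1}) is achieved by the complete r-partite Turán graph T(n, r) with parts as balanced as possible, and is at most (1 − 1/r) · n^2/2. For r = 7, n = 463: the density bound is (6/7) · 214369/2 = 643107/7 ≈ 91872.4286. The integer-valued extremum is e(T(463, 7)) = 91872, which is strictly less than the density bound 643107/7 since 7 ∤ 463 (the parts of T(463, 7) cannot all be equal).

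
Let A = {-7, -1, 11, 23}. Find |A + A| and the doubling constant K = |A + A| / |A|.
K = |A + A| / |A| = 9/4

Enumerate A + A = {a + b : a, b ∈ A}. With |A| = 4, there are |A|^2 = 16 ordered sum pairs; collecting distinct values, A + A = {-14, -8, -2, 4, 10, 16, 22, 34, 46}, so |A + A| = 9. Thus K = 9/4. For comparison, the minimum possible |A + A| over all 4-element sets is 2·4 − 1 = 7 (so min K = 7/4), attained only by arithmetic progressions.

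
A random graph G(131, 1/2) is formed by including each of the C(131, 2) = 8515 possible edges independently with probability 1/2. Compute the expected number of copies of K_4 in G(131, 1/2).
E[# K_4] = C(131, 4) · (1/2)^C(4, 2) = 11716640 / 2^6 = 366145/2 = 183072.5

For each 4-subset S of vertices (there are C(131, 4) = 11716640 such S), let X_S = 1 if S induces a K_4 (all C(4, 2) = 6 edges present). Then P(X_S = 1) = (1/2)^6 = 1/64. By linearity of expectation, E[# K_4] = C(131, 4) · (1/2)^6 = 11716640 / 64 = 366145/2 = 183072.5.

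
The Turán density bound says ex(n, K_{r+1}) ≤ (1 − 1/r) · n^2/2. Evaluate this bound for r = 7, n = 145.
Turán density bound = (6/7) · 145^2/2 = 63075/7 ≈ 9010.7143

Turán's theorem: ex(n, K_{r+1}) is achieved by the complete r-partite Turán graph T(n, r) with parts as balanced as possible, and is at most (1 − 1/r) · n^2/2. For r = 7, n = 145: the density bound is (6/7) · 21025/2 = 63075/7 ≈ 9010.7143. The integer-valued extremum is e(T(145, 7)) = 9010, which is strictly less than the density bound 63075/7 since 7 ∤ 145 (the parts of T(145, 7) cannot all be equal).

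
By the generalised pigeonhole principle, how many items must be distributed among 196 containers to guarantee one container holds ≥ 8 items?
n = (8 − 1)·196 + 1 = 1373

By the generalised pigeonhole principle, to guarantee some box contains ≥ r objects we need more than (r − 1) · k objects total. Threshold: n = (r − 1) · k + 1. With r = 8 and k = 196: n = 7 · 196 + 1 = 1372 + 1 = 1373. For n = 1372 = 7 · 196, we can put exactly 7 objects in every box, avoiding 8 in any single one — so 1373 is tight.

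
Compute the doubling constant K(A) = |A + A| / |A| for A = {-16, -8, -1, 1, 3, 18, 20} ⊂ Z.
K = |A + A| / |A| = 23/7

Enumerate A + A = {a + b : a, b ∈ A}. With |A| = 7, there are |A|^2 = 49 ordered sum pairs; collecting distinct values, A + A = {-32, -24, -17, -16, -15, -13, -9, -7, -5, -2, 0, 2, 4, 6, 10, 12, 17, 19, 21, 23, 36, 38, 40}, so |A + A| = 23. Thus K = 23/7. For comparison, the minimum possible |A + A| over all 7-element sets is 2·7 − 1 = 13 (so min K = 13/7), attained only by arithmetic progressions.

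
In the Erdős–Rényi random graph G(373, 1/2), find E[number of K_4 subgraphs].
E[# K_4] = C(373, 4) · (1/2)^C(4, 2) = 793626505 / 2^6 = 12400414.140625

For each 4-subset S of vertices (there are C(373, 4) = 793626505 such S), let X_S = 1 if S induces a K_4 (all C(4, 2) = 6 edges present). Then P(X_S = 1) = (1/2)^6 = 1/64. By linearity of expectation, E[# K_4] = C(373, 4) · (1/2)^6 = 793626505 / 64 = 12400414.140625.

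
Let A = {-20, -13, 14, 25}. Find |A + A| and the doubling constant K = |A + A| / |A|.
K = |A + A| / |A| = 10/4 = 5/2

Enumerate A + A = {a + b : a, b ∈ A}. With |A| = 4, there are |A|^2 = 16 ordered sum pairs; collecting distinct values, A + A = {-40, -33, -26, -6, 1, 5, 12, 28, 39, 50}, so |A + A| = 10. Thus K = 10/4 = 5/2. For comparison, the minimum possible |A + A| over all 4-element sets is 2·4 − 1 = 7 (so min K = 7/4), attained only by arithmetic progressions.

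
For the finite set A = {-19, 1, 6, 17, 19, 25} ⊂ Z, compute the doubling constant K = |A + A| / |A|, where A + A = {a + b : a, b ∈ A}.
K = |A + A| / |A| = 21/6 = 7/2

Enumerate A + A = {a + b : a, b ∈ A}. With |A| = 6, there are |A|^2 = 36 ordered sum pairs; collecting distinct values, A + A = {-38, -18, -13, -2, 0, 2, 6, 7, 12, 18, 20, 23, 25, 26, 31, 34, 36, 38, 42, 44, 50}, so |A + A| = 21. Thus K = 21/6 = 7/2. For comparison, the minimum possible |A + A| over all 6-element sets is 2·6 − 1 = 11 (so min K = 11/6), attained only by arithmetic progressions.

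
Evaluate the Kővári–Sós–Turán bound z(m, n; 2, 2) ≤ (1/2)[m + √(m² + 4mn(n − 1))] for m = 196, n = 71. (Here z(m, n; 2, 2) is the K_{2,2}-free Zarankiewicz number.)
z(196, 71; 2, 2) ≤ (1/2)[196 + √(196² + 4·196·71·70)] = (1/2)[196 + √3934896] = 1089.8286

Kővári–Sós–Turán: let r_1, ..., r_196 be the row sums and z = Σ r_i the total number of 1s. Each pair of columns can share at most one row with both entries 1 (else a 2×2 all-ones block appears), so Σ_i C(r_i, 2) ≤ C(71, 2) = 2485. By convexity Σ_i C(r_i, 2) ≥ 196·C(z/196, 2) = z(z − 196)/(2·196), giving z² − 196z − 196·71·70 ≤ 0 and hence z ≤ (1/2)[196 + √(38416 + 4·974120)] = (1/2)[196 + √3934896] ≈ (1/2)(196 + 1983.6572) = 1089.8286.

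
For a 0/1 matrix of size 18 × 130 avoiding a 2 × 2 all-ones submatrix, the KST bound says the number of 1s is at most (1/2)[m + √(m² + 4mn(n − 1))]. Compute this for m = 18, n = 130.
z(18, 130; 2, 2) ≤ (1/2)[18 + √(18² + 4·18·130·129)] = (1/2)[18 + √1207764] = 558.4916

Kővári–Sós–Turán: let r_1, ..., r_18 be the row sums and z = Σ r_i the total number of 1s. Each pair of columns can share at most one row with both entries 1 (else a 2×2 all-ones block appears), so Σ_i C(r_i, 2) ≤ C(130, 2) = 8385. By convexity Σ_i C(r_i, 2) ≥ 18·C(z/18, 2) = z(z − 18)/(2·18), giving z² − 18z − 18·130·129 ≤ 0 and hence z ≤ (1/2)[18 + √(324 + 4·301860)] = (1/2)[18 + √1207764] ≈ (1/2)(18 + 1098.9832) = 558.4916.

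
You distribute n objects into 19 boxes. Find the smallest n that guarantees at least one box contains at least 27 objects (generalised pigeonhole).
n = (27 − 1)·19 + 1 = 495

By the generalised pigeonhole principle, to guarantee some box contains ≥ r objects we need more than (r − 1) · k objects total. Threshold: n = (r − 1) · k + 1. With r = 27 and k = 19: n = 26 · 19 + 1 = 494 + 1 = 495. For n = 494 = 26 · 19, we can put exactly 26 objects in every box, avoiding 27 in any single one — so 495 is tight.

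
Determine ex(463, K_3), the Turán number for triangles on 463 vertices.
ex(463, K_3) = ⌊463^2/4⌋ = 53592

Mantel (1907): a triangle-free graph on n vertices has at most ⌊n^2/4⌋ edges, with equality for the complete bipartite graph K_{⌊n/2⌋, ⌈n/2⌉}. For n = 463: ⌊463^2/4⌋ = ⌊214369/4⌋ = 53592. The extremal graph is K_{231, 232}, which has 231·232 = 53592 edges.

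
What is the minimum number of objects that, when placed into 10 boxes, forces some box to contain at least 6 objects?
n = (6 − 1)·10 + 1 = 51

By the generalised pigeonhole principle, to guarantee some box contains ≥ r objects we need more than (r − 1) · k objects total. Threshold: n = (r − 1) · k + 1. With r = 6 and k = 10: n = 5 · 10 + 1 = 50 + 1 = 51. For n = 50 = 5 · 10, we can put exactly 5 objects in every box, avoiding 6 in any single one — so 51 is tight.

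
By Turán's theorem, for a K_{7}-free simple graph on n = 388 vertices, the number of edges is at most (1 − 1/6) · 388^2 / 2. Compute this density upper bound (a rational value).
Turán density bound = (5/6) · 388^2/2 = 188180/3 ≈ 62726.6667

Turán's theorem: ex(n, K_{r+1}) is achieved by the complete r-partite Turán graph T(n, r) with parts as balanced as possible, and is at most (1 − 1/r) · n^2/2. For r = 6, n = 388: the density bound is (5/6) · 150544/2 = 188180/3 ≈ 62726.6667. The integer-valued extremum is e(T(388, 6)) = 62726, which is strictly less than the density bound 188180/3 since 6 ∤ 388 (the parts of T(388, 6) cannot all be equal).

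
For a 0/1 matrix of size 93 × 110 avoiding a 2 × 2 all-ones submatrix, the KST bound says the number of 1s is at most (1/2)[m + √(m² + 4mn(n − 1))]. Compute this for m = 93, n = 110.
z(93, 110; 2, 2) ≤ (1/2)[93 + √(93² + 4·93·110·109)] = (1/2)[93 + √4468929] = 1103.4921

Kővári–Sós–Turán: let r_1, ..., r_93 be the row sums and z = Σ r_i the total number of 1s. Each pair of columns can share at most one row with both entries 1 (else a 2×2 all-ones block appears), so Σ_i C(r_i, 2) ≤ C(110, 2) = 5995. By convexity Σ_i C(r_i, 2) ≥ 93·C(z/93, 2) = z(z − 93)/(2·93), giving z² − 93z − 93·110·109 ≤ 0 and hence z ≤ (1/2)[93 + √(8649 + 4·1115070)] = (1/2)[93 + √4468929] ≈ (1/2)(93 + 2113.9842) = 1103.4921.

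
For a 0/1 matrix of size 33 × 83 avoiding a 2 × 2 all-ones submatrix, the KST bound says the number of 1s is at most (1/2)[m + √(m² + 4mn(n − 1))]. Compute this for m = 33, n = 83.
z(33, 83; 2, 2) ≤ (1/2)[33 + √(33² + 4·33·83·82)] = (1/2)[33 + √899481] = 490.7049

Kővári–Sós–Turán: let r_1, ..., r_33 be the row sums and z = Σ r_i the total number of 1s. Each pair of columns can share at most one row with both entries 1 (else a 2×2 all-ones block appears), so Σ_i C(r_i, 2) ≤ C(83, 2) = 3403. By convexity Σ_i C(r_i, 2) ≥ 33·C(z/33, 2) = z(z − 33)/(2·33), giving z² − 33z − 33·83·82 ≤ 0 and hence z ≤ (1/2)[33 + √(1089 + 4·224598)] = (1/2)[33 + √899481] ≈ (1/2)(33 + 948.4097) = 490.7049.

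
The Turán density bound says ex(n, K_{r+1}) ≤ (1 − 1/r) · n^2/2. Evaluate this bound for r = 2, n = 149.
Turán density bound = (1/2) · 149^2/2 = 22201/4 ≈ 5550.25

Turán's theorem: ex(n, K_{r+1}) is achieved by the complete r-partite Turán graph T(n, r) with parts as balanced as possible, and is at most (1 − 1/r) · n^2/2. For r = 2, n = 149: the density bound is (1/2) · 22201/2 = 22201/4 ≈ 5550.25. The integer-valued extremum is e(T(149, 2)) = 5550, which is strictly less than the density bound 22201/4 since 2 ∤ 149 (the parts of T(149, 2) cannot all be equal).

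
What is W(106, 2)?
W(106, 2) = 106 + 1 = 107

A 2-term AP is any pair of integers, so a monochromatic 2-AP exists iff some colour is used at least twice. With 106 colours, the colouring i ↦ i on {1, ..., 106} uses each colour once, avoiding any monochromatic pair, so W(106, 2) > 106. For {1, ..., 107}, pigeonhole forces two integers of the same colour, which form a monochromatic 2-AP. Hence W(106, 2) = 107.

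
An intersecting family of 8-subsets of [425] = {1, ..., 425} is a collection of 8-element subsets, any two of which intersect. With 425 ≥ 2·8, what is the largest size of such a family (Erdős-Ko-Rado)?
max |F| = C(424, 7) = 465060901847784

The Erdős-Ko-Rado theorem states: for n ≥ 2k, an intersecting family of k-subsets of an n-element set has size at most C(n − 1, k − 1), with equality for 'star' families {A ⊆ [n] : |A| = k, i ∈ A} (fix an element i). For n = 425, k = 8: C(424, 7) = 465060901847784.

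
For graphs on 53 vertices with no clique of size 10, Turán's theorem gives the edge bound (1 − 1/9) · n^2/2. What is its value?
Turán density bound = (8/9) · 53^2/2 = 11236/9 ≈ 1248.4444

Turán's theorem: ex(n, K_{r+1}) is achieved by the complete r-partite Turán graph T(n, r) with parts as balanced as possible, and is at most (1 − 1/r) · n^2/2. For r = 9, n = 53: the density bound is (8/9) · 2809/2 = 11236/9 ≈ 1248.4444. The integer-valued extremum is e(T(53, 9)) = 1248, which is strictly less than the density bound 11236/9 since 9 ∤ 53 (the parts of T(53, 9) cannot all be equal).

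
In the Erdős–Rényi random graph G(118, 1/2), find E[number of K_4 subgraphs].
E[# K_4] = C(118, 4) · (1/2)^C(4, 2) = 7673835 / 2^6 = 119903.671875

For each 4-subset S of vertices (there are C(118, 4) = 7673835 such S), let X_S = 1 if S induces a K_4 (all C(4, 2) = 6 edges present). Then P(X_S = 1) = (1/2)^6 = 1/64. By linearity of expectation, E[# K_4] = C(118, 4) · (1/2)^6 = 7673835 / 64 = 119903.671875.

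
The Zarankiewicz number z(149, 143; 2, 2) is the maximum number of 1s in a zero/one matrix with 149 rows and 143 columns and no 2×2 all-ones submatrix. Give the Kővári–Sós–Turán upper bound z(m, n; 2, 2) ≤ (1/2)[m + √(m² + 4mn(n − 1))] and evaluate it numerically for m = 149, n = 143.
z(149, 143; 2, 2) ≤ (1/2)[149 + √(149² + 4·149·143·142)] = (1/2)[149 + √12124577] = 1815.5182

Kővári–Sós–Turán: let r_1, ..., r_149 be the row sums and z = Σ r_i the total number of 1s. Each pair of columns can share at most one row with both entries 1 (else a 2×2 all-ones block appears), so Σ_i C(r_i, 2) ≤ C(143, 2) = 10153. By convexity Σ_i C(r_i, 2) ≥ 149·C(z/149, 2) = z(z − 149)/(2·149), giving z² − 149z − 149·143·142 ≤ 0 and hence z ≤ (1/2)[149 + √(22201 + 4·3025594)] = (1/2)[149 + √12124577] ≈ (1/2)(149 + 3482.0363) = 1815.5182.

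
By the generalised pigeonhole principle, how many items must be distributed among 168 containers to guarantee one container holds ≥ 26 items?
n = (26 − 1)·168 + 1 = 4201

By the generalised pigeonhole principle, to guarantee some box contains ≥ r objects we need more than (r − 1) · k objects total. Threshold: n = (r − 1) · k + 1. With r = 26 and k = 168: n = 25 · 168 + 1 = 4200 + 1 = 4201. For n = 4200 = 25 · 168, we can put exactly 25 objects in every box, avoiding 26 in any single one — so 4201 is tight.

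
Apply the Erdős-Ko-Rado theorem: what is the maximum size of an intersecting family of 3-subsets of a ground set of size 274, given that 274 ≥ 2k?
max |F| = C(273, 2) = 37128

Erdős-Ko-Rado (1961): when n ≥ 2k, max |F| = C(n−1, k−1). The bound is attained by the star {A : i ∈ A} for any fixed i ∈ [n]. Here C(274−1, 3−1) = C(273, 2) = 37128.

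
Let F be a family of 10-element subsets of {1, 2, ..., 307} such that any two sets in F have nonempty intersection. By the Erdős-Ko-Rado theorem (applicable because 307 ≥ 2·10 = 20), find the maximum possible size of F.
max |F| = C(306, 9) = 57564745737892900

The Erdős-Ko-Rado theorem states: for n ≥ 2k, an intersecting family of k-subsets of an n-element set has size at most C(n − 1, k − 1), with equality for 'star' families {A ⊆ [n] : |A| = k, i ∈ A} (fix an element i). For n = 307, k = 10: C(306, 9) = 57564745737892900.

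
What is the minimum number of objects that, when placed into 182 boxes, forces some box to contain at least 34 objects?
n = (34 − 1)·182 + 1 = 6007

By the generalised pigeonhole principle, to guarantee some box contains ≥ r objects we need more than (r − 1) · k objects total. Threshold: n = (r − 1) · k + 1. With r = 34 and k = 182: n = 33 · 182 + 1 = 6006 + 1 = 6007. For n = 6006 = 33 · 182, we can put exactly 33 objects in every box, avoiding 34 in any single one — so 6007 is tight.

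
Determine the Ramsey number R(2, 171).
R(2, 171) = 171

R(2, k) = k for all k ≥ 2: in a 2-colouring of K_k, either some edge is red (a red K_2) or all edges are blue (a blue K_k). And K_{170} coloured all-blue has no blue K_171, so R(2, 171) > 170. Hence R(2, 171) = 171.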